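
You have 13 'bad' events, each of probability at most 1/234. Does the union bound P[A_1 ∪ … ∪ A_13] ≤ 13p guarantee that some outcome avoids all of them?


Union bound: P[∪_{i=1}^{13} A_i] ≤ Σ_i P[A_i] ≤ 13·p = 13·(1/234) = 1/18.
Numerically: 1/18 ≈ 0.056.
Is 1/18 < 1? YES.
Since P[∪ A_i] ≤ 1/18 < 1, the complement has P[∩ A_i^c] ≥ 1 − 1/18 = 17/18 > 0, so some outcome avoids every A_i.

13·p = 1/18 ≈ 0.056; existence CERTIFIED by the union bound.


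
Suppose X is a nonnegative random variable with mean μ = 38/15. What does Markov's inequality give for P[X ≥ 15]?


μ = E[X] = 38/15, a = 15.
Markov: P[X ≥ 15] ≤ μ/a = (38/15)/15 = 38/225.
Numerically: ≈ 0.1689.
(Since a = 15 > μ = 2.5333, the bound 38/225 is < 1 and informative.)

P[X ≥ 15] ≤ 38/225 ≈ 0.1689.


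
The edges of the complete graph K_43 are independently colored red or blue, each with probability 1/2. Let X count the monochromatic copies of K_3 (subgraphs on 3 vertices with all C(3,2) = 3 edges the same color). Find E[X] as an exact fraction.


Let X = Σ_S X_S over the C(43, 3) = 12341 subsets S of size 3, where X_S = 1 if the K_3 on S is monochromatic.
For a fixed S, the K_3 on S has C(3, 2) = 3 edges. P[all 3 edges red] = (1/2)^3, and likewise for blue, so P[monochromatic] = 2·(1/2)^3 = 2^{1 − 3} = 1/4.
By linearity: E[X] = C(43, 3) · 2^{1 − 3} = 12341 · 1/4 = 12341/4.
Numerically: E[X] ≈ 3085.250000.

E[X] = C(43,3)·2^(1−C(3,2)) = 12341/4 ≈ 3085.250000.


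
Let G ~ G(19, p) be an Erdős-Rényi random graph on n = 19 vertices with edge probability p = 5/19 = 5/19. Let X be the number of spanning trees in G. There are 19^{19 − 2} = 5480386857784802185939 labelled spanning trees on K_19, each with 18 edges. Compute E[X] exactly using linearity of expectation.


K_19 has 19^{19 − 2} = 5480386857784802185939 labelled spanning trees.
For each such spanning tree H, let X_H = 1 if all 18 edges of H are present in G. Then P[X_H = 1] = p^{18} = (5/19)^{18} = 3814697265625/104127350297911241532841.
Summing the indicators: E[X] = Σ_H E[X_H] = 5480386857784802185939 · p^{18} = 5480386857784802185939 · 3814697265625/104127350297911241532841 = 3814697265625/19.
Numerically: E[X] ≈ 2.008e+11.

E[X] = 5480386857784802185939 · (5/19)^{18} = 3814697265625/19 ≈ 2.008e+11.


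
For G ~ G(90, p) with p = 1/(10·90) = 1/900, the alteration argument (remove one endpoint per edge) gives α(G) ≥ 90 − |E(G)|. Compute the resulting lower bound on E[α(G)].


E[|E(G)|] = C(90, 2)·p = 4005 · (1/900) = 89/20.
E[α(G)] ≥ n − E[|E(G)|] = 90 − 89/20 = 1711/20.
Numerically: ≈ 85.5500.
(This is only a lower bound; the true E[α(G)] may be larger.)

E[α(G)] ≥ 1711/20 ≈ 85.5500.


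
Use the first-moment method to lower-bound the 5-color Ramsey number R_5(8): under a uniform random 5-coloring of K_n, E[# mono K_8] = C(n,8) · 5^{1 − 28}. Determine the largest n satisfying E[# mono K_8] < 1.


We need C(n, 8) · 5^{1 − 28} < 1, i.e. C(n, 8) < 5^{28 − 1} = 7450580596923828125.
Check values of n near the boundary:
  n = 860: C(860, 8) = 7182671140665308145; 7182671140665308145 < 7450580596923828125? YES
  n = 861: C(861, 8) = 7250034996615275865; 7250034996615275865 < 7450580596923828125? YES
  n = 862: C(862, 8) = 7317951015318931845; 7317951015318931845 < 7450580596923828125? YES
  n = 863: C(863, 8) = 7386423071602617757; 7386423071602617757 < 7450580596923828125? YES
  n = 864: C(864, 8) = 7455455062926006708; 7455455062926006708 < 7450580596923828125? NO
The largest n with C(n, 8) < 7450580596923828125 is n = 863 (where E[X] = 7386423071602617757/7450580596923828125 ≈ 0.9914). Hence R_5(8) > 863, i.e. R_5(8) ≥ 864.

Largest n = 863; hence R_5(8) > 863.


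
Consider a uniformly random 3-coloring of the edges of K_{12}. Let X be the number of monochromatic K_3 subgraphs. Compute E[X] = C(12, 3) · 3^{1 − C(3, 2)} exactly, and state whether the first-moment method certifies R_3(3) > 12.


E[X] = C(12, 3) · 3^{1 − 3} = 220 · 3^{−2} = 220/9.
As a reduced fraction: E[X] = 220/9 ≈ 24.44444.
Is E[X] < 1? NO.
Since E[X] ≥ 1, the first-moment bound is inconclusive at n = 12; it does NOT by itself certify R_3(3) > 12.

E[X] = 220/9 ≈ 24.44444; E[X] ≥ 1; first-moment method inconclusive here.


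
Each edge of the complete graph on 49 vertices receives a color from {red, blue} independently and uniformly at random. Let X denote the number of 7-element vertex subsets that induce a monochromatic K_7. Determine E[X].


Let X = Σ_S X_S over the C(49, 7) = 85900584 subsets S of size 7, where X_S = 1 if the K_7 on S is monochromatic.
For a fixed S, the K_7 on S has C(7, 2) = 21 edges. P[all 21 edges red] = (1/2)^21, and likewise for blue, so P[monochromatic] = 2·(1/2)^21 = 2^{1 − 21} = 1/1048576.
By linearity: E[X] = C(49, 7) · 2^{1 − 21} = 85900584 · 1/1048576 = 10737573/131072.
Numerically: E[X] ≈ 81.9212.

E[X] = C(49,7)·2^(1−C(7,2)) = 10737573/131072 ≈ 81.9212.


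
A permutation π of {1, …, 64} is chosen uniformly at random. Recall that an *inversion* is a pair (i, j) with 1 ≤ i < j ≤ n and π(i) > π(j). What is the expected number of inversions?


Write X = Σ X_I over the C(64, 2) = 2016 pairs i < j, with X_I the indicator of one inversion.
There are 2016 indicators.
For each fixed pair i < j, the values π(i) and π(j) are two distinct elements of {1, …, 64} in uniformly random order; by symmetry P[π(i) > π(j)] = 1/2.
By linearity: E[X] = 2016 · (1/2) = C(64, 2) · (1/2) = 2016/2 = 1008 ≈ 1008.000000.

E[X] = 1008 = 1008.000000.


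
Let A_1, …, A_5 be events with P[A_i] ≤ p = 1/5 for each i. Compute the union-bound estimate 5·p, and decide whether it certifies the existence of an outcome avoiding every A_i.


Union bound: P[∪_{i=1}^{5} A_i] ≤ Σ_i P[A_i] ≤ 5·p = 5·(1/5) = 1.
Numerically: 1 ≈ 1.0000.
Is 1 < 1? NO.
Since the bound 1 is ≥ 1, the union bound is uninformative here; it does NOT by itself certify existence.

5·p = 1 ≈ 1.0000; existence NOT certified by the union bound.


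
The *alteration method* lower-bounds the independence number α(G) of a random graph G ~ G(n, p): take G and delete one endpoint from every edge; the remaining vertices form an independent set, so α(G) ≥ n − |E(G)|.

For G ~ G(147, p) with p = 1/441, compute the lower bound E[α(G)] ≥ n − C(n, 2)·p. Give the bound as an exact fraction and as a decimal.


E[|E(G)|] = C(147, 2)·p = 10731 · (1/441) = 73/3.
E[α(G)] ≥ n − E[|E(G)|] = 147 − 73/3 = 368/3.
Numerically: ≈ 122.666667.
(This is only a lower bound; the true E[α(G)] may be larger.)

E[α(G)] ≥ 368/3 ≈ 122.666667.


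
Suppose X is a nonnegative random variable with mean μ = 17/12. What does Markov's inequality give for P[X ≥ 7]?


μ = E[X] = 17/12, a = 7.
Markov: P[X ≥ 7] ≤ μ/a = (17/12)/7 = 17/84.
Numerically: ≈ 0.202.
(Since a = 7 > μ = 1.417, the bound 17/84 is < 1 and informative.)

P[X ≥ 7] ≤ 17/84 ≈ 0.202.


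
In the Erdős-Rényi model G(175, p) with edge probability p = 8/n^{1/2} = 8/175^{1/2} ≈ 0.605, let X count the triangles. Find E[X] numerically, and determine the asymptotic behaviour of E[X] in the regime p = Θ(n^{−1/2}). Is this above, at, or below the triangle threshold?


Number of potential triangles: C(175, 3) = 877975.
Each occurs with probability p³ ≈ (0.605)³ ≈ 2.21163e-01.
By linearity: E[X] = C(175, 3)·p³ ≈ 877975 · 2.21163e-01 ≈ 194175.771.
Since α = 1/2 < 1, p = c/n^{1/2} ≫ 1/n is above the triangle threshold p ~ 1/n. Asymptotically E[X] ~ (c³/6)·n^{3(1−α)} = (8³/6)·n^{1.5} → ∞; triangles are abundant w.h.p.

E[X] ≈ 194175.771; in regime p = Θ(1/n^{1/2}) E[X] diverges (above the triangle threshold p ~ 1/n).


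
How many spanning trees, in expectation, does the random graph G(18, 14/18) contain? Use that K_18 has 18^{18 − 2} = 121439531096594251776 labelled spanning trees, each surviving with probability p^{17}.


K_18 has 18^{18 − 2} = 121439531096594251776 labelled spanning trees.
For each such spanning tree H, let X_H = 1 if all 17 edges of H are present in G. Then P[X_H = 1] = p^{17} = (7/9)^{17} = 232630513987207/16677181699666569.
Summing the indicators: E[X] = Σ_H E[X_H] = 121439531096594251776 · p^{17} = 121439531096594251776 · 232630513987207/16677181699666569 = 15245673364665597952/9.
Numerically: E[X] ≈ 1.69e+18.

E[X] = 121439531096594251776 · (7/9)^{17} = 15245673364665597952/9 ≈ 1.69e+18.


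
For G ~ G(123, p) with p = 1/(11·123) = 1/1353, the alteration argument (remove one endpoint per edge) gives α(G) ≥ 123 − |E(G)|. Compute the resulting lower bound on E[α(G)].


E[|E(G)|] = C(123, 2)·p = 7503 · (1/1353) = 61/11.
E[α(G)] ≥ n − E[|E(G)|] = 123 − 61/11 = 1292/11.
Numerically: ≈ 117.45455.
(This is only a lower bound; the true E[α(G)] may be larger.)

E[α(G)] ≥ 1292/11 ≈ 117.45455.


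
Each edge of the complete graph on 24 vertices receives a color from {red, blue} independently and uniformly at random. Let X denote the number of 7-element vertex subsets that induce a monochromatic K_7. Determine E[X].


Let X = Σ_S X_S over the C(24, 7) = 346104 subsets S of size 7, where X_S = 1 if the K_7 on S is monochromatic.
For a fixed S, the K_7 on S has C(7, 2) = 21 edges. P[all 21 edges red] = (1/2)^21, and likewise for blue, so P[monochromatic] = 2·(1/2)^21 = 2^{1 − 21} = 1/1048576.
By linearity of expectation: E[X] = C(24, 7) · 2^{1 − 21} = 346104 · 1/1048576 = 43263/131072.
Numerically: E[X] ≈ 0.3301.

E[X] = C(24,7)·2^(1−C(7,2)) = 43263/131072 ≈ 0.3301.


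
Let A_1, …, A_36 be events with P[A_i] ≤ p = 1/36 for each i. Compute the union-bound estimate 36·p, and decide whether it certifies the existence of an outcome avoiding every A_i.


Union bound: P[∪_{i=1}^{36} A_i] ≤ Σ_i P[A_i] ≤ 36·p = 36·(1/36) = 1.
Numerically: 1 ≈ 1.0000.
Is 1 < 1? NO.
Since the bound 1 is ≥ 1, the union bound is uninformative here; it does NOT by itself certify existence.

36·p = 1 ≈ 1.0000; existence NOT certified by the union bound.


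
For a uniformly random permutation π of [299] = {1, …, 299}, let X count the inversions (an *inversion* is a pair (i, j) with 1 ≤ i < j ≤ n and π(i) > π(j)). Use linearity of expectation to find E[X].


Write X = Σ X_I over the C(299, 2) = 44551 pairs i < j, with X_I the indicator of one inversion.
There are 44551 indicators.
For each fixed pair i < j, the values π(i) and π(j) are two distinct elements of {1, …, 299} in uniformly random order; by symmetry P[π(i) > π(j)] = 1/2.
By linearity: E[X] = 44551 · (1/2) = C(299, 2) · (1/2) = 44551/2 = 44551/2 ≈ 22275.500.

E[X] = 44551/2 = 22275.500.


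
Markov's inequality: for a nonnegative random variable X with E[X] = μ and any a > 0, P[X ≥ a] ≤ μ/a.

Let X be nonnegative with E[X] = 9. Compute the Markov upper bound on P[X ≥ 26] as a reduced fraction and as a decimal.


μ = E[X] = 9, a = 26.
Markov: P[X ≥ 26] ≤ μ/a = (9)/26 = 9/26.
Numerically: ≈ 0.34615.
(Since a = 26 > μ = 9.00000, the bound 9/26 is < 1 and informative.)

P[X ≥ 26] ≤ 9/26 ≈ 0.34615.


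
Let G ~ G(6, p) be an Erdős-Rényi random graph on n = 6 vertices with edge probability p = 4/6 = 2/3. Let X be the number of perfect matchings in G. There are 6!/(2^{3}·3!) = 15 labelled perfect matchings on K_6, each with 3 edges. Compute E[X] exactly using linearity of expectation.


K_6 has 6!/(2^{3}·3!) = 15 labelled perfect matchings.
For each such perfect matching H, let X_H = 1 if all 3 edges of H are present in G. Then P[X_H = 1] = p^{3} = (2/3)^{3} = 8/27.
By linearity: E[X] = Σ_H E[X_H] = 15 · p^{3} = 15 · 8/27 = 40/9.
Numerically: E[X] ≈ 4.44444.

E[X] = 15 · (2/3)^{3} = 40/9 ≈ 4.44444.


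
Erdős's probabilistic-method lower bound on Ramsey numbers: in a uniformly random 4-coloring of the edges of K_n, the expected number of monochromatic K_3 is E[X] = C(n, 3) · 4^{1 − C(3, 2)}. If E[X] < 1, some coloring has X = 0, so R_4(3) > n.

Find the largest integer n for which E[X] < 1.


We need C(n, 3) · 4^{1 − 3} < 1, i.e. C(n, 3) < 4^{3 − 1} = 16.
Check values of n near the boundary:
  n = 3: C(3, 3) = 1; 1 < 16? YES
  n = 4: C(4, 3) = 4; 4 < 16? YES
  n = 5: C(5, 3) = 10; 10 < 16? YES
  n = 6: C(6, 3) = 20; 20 < 16? NO
The largest n with C(n, 3) < 16 is n = 5 (where E[X] = 5/8 ≈ 0.62500). Hence R_4(3) > 5, i.e. R_4(3) ≥ 6.

Largest n = 5; hence R_4(3) > 5.


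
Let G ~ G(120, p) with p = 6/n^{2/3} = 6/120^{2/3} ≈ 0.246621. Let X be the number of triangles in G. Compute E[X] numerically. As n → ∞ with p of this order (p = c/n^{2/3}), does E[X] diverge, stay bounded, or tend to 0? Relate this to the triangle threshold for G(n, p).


Number of potential triangles: C(120, 3) = 280840.
Each occurs with probability p³ ≈ (0.246621)³ ≈ 1.50000000e-02.
By linearity: E[X] = C(120, 3)·p³ ≈ 280840 · 1.50000000e-02 ≈ 4212.600000.
Since α = 2/3 < 1, p = c/n^{2/3} ≫ 1/n is above the triangle threshold p ~ 1/n. Asymptotically E[X] ~ (c³/6)·n^{3(1−α)} = (6³/6)·n^{1} → ∞; triangles are abundant w.h.p.

E[X] ≈ 4212.600000; in regime p = Θ(1/n^{2/3}) E[X] diverges (above the triangle threshold p ~ 1/n).


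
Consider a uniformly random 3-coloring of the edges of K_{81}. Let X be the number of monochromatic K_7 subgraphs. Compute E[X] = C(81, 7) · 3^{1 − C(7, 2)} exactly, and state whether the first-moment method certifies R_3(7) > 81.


E[X] = C(81, 7) · 3^{1 − 21} = 3477216600 · 3^{−20} = 3477216600/3486784401.
As a reduced fraction: E[X] = 42928600/43046721 ≈ 0.997256.
Is E[X] < 1? YES.
Since E[X] < 1, there exists a 3-coloring of K_{81} with no monochromatic K_7; hence R_3(7) > 81.

E[X] = 42928600/43046721 ≈ 0.997256; E[X] < 1, so R_3(7) > 81.


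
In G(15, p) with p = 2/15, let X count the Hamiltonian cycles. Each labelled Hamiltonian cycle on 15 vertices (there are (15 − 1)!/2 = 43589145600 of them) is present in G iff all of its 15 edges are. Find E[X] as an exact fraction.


K_15 has (15 − 1)!/2 = 43589145600 labelled Hamiltonian cycles.
For each such Hamiltonian cycle H, let X_H = 1 if all 15 edges of H are present in G. Then P[X_H = 1] = p^{15} = (2/15)^{15} = 32768/437893890380859375.
By linearity of expectation: E[X] = Σ_H E[X_H] = 43589145600 · p^{15} = 43589145600 · 32768/437893890380859375 = 235115905024/72081298828125.
Numerically: E[X] ≈ 0.00326.

E[X] = 43589145600 · (2/15)^{15} = 235115905024/72081298828125 ≈ 0.00326.


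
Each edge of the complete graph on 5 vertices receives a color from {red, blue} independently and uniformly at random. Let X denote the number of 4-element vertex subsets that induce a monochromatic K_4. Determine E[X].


Let X = Σ_S X_S over the C(5, 4) = 5 subsets S of size 4, where X_S = 1 if the K_4 on S is monochromatic.
For a fixed S, the K_4 on S has C(4, 2) = 6 edges. P[all 6 edges red] = (1/2)^6, and likewise for blue, so P[monochromatic] = 2·(1/2)^6 = 2^{1 − 6} = 1/32.
By linearity: E[X] = C(5, 4) · 2^{1 − 6} = 5 · 1/32 = 5/32.
Numerically: E[X] ≈ 0.156250.

E[X] = C(5,4)·2^(1−C(4,2)) = 5/32 ≈ 0.156250.


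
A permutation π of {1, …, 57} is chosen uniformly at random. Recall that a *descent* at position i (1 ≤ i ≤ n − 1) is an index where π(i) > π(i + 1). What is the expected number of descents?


Write X = Σ X_I over i = 1, …, 56, with X_I the indicator of one descent.
There are 56 indicators.
For each fixed i, the pair (π(i), π(i+1)) is a uniformly random ordered pair of distinct values from {1, …, 57}; by symmetry P[π(i) > π(i+1)] = 1/2.
By linearity: E[X] = 56 · (1/2) = (57 − 1) · (1/2) = 28 ≈ 28.0000.

E[X] = 28 = 28.0000.


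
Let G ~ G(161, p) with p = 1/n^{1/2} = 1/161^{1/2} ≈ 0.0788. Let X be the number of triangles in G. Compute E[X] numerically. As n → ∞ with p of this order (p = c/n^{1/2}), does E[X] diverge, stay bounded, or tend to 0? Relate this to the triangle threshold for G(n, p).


Number of potential triangles: C(161, 3) = 682640.
Each occurs with probability p³ ≈ (0.0788)³ ≈ 4.89510e-04.
By linearity: E[X] = C(161, 3)·p³ ≈ 682640 · 4.89510e-04 ≈ 334.159.
Since α = 1/2 < 1, p = c/n^{1/2} ≫ 1/n is above the triangle threshold p ~ 1/n. Asymptotically E[X] ~ (c³/6)·n^{3(1−α)} = (1³/6)·n^{1.5} → ∞; triangles are abundant w.h.p.

E[X] ≈ 334.159; in regime p = Θ(1/n^{1/2}) E[X] diverges (above the triangle threshold p ~ 1/n).


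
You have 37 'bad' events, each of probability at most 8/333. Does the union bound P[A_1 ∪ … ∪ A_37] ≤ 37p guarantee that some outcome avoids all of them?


Union bound: P[∪_{i=1}^{37} A_i] ≤ Σ_i P[A_i] ≤ 37·p = 37·(8/333) = 8/9.
Numerically: 8/9 ≈ 0.888889.
Is 8/9 < 1? YES.
Since P[∪ A_i] ≤ 8/9 < 1, the complement has P[∩ A_i^c] ≥ 1 − 8/9 = 1/9 > 0, so some outcome avoids every A_i.

37·p = 8/9 ≈ 0.888889; existence CERTIFIED by the union bound.


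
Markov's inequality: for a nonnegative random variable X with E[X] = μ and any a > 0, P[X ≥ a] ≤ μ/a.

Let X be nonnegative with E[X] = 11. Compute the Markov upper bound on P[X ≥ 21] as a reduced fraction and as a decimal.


μ = E[X] = 11, a = 21.
Markov: P[X ≥ 21] ≤ μ/a = (11)/21 = 11/21.
Numerically: ≈ 0.524.
(Since a = 21 > μ = 11.000, the bound 11/21 is < 1 and informative.)

P[X ≥ 21] ≤ 11/21 ≈ 0.524.


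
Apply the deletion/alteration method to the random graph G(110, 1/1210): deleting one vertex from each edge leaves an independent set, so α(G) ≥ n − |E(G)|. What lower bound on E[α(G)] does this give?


E[|E(G)|] = C(110, 2)·p = 5995 · (1/1210) = 109/22.
E[α(G)] ≥ n − E[|E(G)|] = 110 − 109/22 = 2311/22.
Numerically: ≈ 105.045.
(This is only a lower bound; the true E[α(G)] may be larger.)

E[α(G)] ≥ 2311/22 ≈ 105.045.


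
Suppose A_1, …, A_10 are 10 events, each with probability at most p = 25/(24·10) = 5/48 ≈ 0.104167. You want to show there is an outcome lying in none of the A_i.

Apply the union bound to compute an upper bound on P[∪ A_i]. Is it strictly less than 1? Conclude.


Union bound: P[∪_{i=1}^{10} A_i] ≤ Σ_i P[A_i] ≤ 10·p = 10·(5/48) = 25/24.
Numerically: 25/24 ≈ 1.041667.
Is 25/24 < 1? NO.
Since the bound 25/24 is ≥ 1, the union bound is uninformative here; it does NOT by itself certify existence.

10·p = 25/24 ≈ 1.041667; existence NOT certified by the union bound.


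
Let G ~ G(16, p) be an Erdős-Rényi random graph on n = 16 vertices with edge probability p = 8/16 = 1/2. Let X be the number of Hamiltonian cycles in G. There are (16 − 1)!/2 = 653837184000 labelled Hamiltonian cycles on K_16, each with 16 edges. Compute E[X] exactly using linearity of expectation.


K_16 has (16 − 1)!/2 = 653837184000 labelled Hamiltonian cycles.
For each such Hamiltonian cycle H, let X_H = 1 if all 16 edges of H are present in G. Then P[X_H = 1] = p^{16} = (1/2)^{16} = 1/65536.
By linearity of expectation: E[X] = Σ_H E[X_H] = 653837184000 · p^{16} = 653837184000 · 1/65536 = 638512875/64.
Numerically: E[X] ≈ 9.9768e+06.

E[X] = 653837184000 · (1/2)^{16} = 638512875/64 ≈ 9.9768e+06.


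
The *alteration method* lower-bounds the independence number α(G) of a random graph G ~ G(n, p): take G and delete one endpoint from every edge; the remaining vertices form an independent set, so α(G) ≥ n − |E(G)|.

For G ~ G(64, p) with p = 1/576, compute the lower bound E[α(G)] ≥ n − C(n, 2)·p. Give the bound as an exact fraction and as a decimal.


E[|E(G)|] = C(64, 2)·p = 2016 · (1/576) = 7/2.
E[α(G)] ≥ n − E[|E(G)|] = 64 − 7/2 = 121/2.
Numerically: ≈ 60.500.
(This is only a lower bound; the true E[α(G)] may be larger.)

E[α(G)] ≥ 121/2 ≈ 60.500.


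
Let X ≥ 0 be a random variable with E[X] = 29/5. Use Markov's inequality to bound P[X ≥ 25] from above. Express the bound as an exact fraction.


μ = E[X] = 29/5, a = 25.
Markov: P[X ≥ 25] ≤ μ/a = (29/5)/25 = 29/125.
Numerically: ≈ 0.2320.
(Since a = 25 > μ = 5.8000, the bound 29/125 is < 1 and informative.)

P[X ≥ 25] ≤ 29/125 ≈ 0.2320.


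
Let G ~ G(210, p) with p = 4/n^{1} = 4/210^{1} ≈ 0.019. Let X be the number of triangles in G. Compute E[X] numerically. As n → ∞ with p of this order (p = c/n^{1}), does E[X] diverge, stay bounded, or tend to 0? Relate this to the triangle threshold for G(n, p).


Number of potential triangles: C(210, 3) = 1521520.
Each occurs with probability p³ ≈ (0.019)³ ≈ 6.91070e-06.
By linearity: E[X] = C(210, 3)·p³ ≈ 1521520 · 6.91070e-06 ≈ 10.515.
Here α = 1, so p = 4/n is exactly at the triangle threshold p ~ 1/n. Asymptotically E[X] → c³/6 = 4³/6 = 32/3 ≈ 10.667, a bounded constant. In this regime the triangle count is asymptotically Poisson(c³/6).

E[X] ≈ 10.515; in regime p = Θ(1/n^{1}) E[X] stays bounded (at the triangle threshold p ~ 1/n).


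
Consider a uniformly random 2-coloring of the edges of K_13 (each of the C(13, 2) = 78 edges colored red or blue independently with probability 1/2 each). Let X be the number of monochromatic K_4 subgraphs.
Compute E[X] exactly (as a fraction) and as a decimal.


Let X = Σ_S X_S over the C(13, 4) = 715 subsets S of size 4, where X_S = 1 if the K_4 on S is monochromatic.
For a fixed S, the K_4 on S has C(4, 2) = 6 edges. P[all 6 edges red] = (1/2)^6, and likewise for blue, so P[monochromatic] = 2·(1/2)^6 = 2^{1 − 6} = 1/32.
By linearity: E[X] = C(13, 4) · 2^{1 − 6} = 715 · 1/32 = 715/32.
Numerically: E[X] ≈ 22.34375.

E[X] = C(13,4)·2^(1−C(4,2)) = 715/32 ≈ 22.34375.


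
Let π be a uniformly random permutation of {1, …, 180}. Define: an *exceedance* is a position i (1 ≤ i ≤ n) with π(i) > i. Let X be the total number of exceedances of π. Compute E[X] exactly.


Write X = Σ_{i=1}^{180} X_i, where X_i = 1_{π(i) > i}.
For each fixed i, π(i) is uniform over {1, …, 180} (marginal of a uniform permutation), so P[π(i) > i] = (n − i)/n. Summing: Σ_{i=1}^{180} (n − i)/n = (0 + 1 + … + 179)/180 = 180(180 − 1)/(2·180) = (180 − 1)/2.
Hence E[X] = Σ_{i=1}^{180} (180 − i)/180 = 179/2 ≈ 89.500.

E[X] = 179/2 = 89.500.


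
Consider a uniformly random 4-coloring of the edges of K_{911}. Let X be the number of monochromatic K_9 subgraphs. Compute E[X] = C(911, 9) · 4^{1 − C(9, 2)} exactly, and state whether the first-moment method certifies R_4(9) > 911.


E[X] = C(911, 9) · 4^{1 − 36} = 1144686900492291197405 · 4^{−35} = 1144686900492291197405/1180591620717411303424.
As a reduced fraction: E[X] = 1144686900492291197405/1180591620717411303424 ≈ 0.970.
Is E[X] < 1? YES.
Since E[X] < 1, there exists a 4-coloring of K_{911} with no monochromatic K_9; hence R_4(9) > 911.

E[X] = 1144686900492291197405/1180591620717411303424 ≈ 0.970; E[X] < 1, so R_4(9) > 911.


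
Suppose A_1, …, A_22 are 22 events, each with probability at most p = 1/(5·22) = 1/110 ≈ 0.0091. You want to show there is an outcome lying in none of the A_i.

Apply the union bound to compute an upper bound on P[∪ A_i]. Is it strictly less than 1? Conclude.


Union bound: P[∪_{i=1}^{22} A_i] ≤ Σ_i P[A_i] ≤ 22·p = 22·(1/110) = 1/5.
Numerically: 1/5 ≈ 0.2000.
Is 1/5 < 1? YES.
Since P[∪ A_i] ≤ 1/5 < 1, the complement has P[∩ A_i^c] ≥ 1 − 1/5 = 4/5 > 0, so some outcome avoids every A_i.

22·p = 1/5 ≈ 0.2000; existence CERTIFIED by the union bound.


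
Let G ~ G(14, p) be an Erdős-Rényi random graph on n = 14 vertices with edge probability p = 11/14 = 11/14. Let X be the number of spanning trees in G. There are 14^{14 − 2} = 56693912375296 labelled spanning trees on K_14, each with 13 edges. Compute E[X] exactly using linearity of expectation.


K_14 has 14^{14 − 2} = 56693912375296 labelled spanning trees.
For each such spanning tree H, let X_H = 1 if all 13 edges of H are present in G. Then P[X_H = 1] = p^{13} = (11/14)^{13} = 34522712143931/793714773254144.
By linearity of expectation: E[X] = Σ_H E[X_H] = 56693912375296 · p^{13} = 56693912375296 · 34522712143931/793714773254144 = 34522712143931/14.
Numerically: E[X] ≈ 2.466e+12.

E[X] = 56693912375296 · (11/14)^{13} = 34522712143931/14 ≈ 2.466e+12.


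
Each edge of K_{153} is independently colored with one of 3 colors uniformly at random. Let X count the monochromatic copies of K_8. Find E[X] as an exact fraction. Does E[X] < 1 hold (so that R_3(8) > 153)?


E[X] = C(153, 8) · 3^{1 − 28} = 6183023199255 · 3^{−27} = 6183023199255/7625597484987.
As a reduced fraction: E[X] = 687002577695/847288609443 ≈ 0.810825.
Is E[X] < 1? YES.
Since E[X] < 1, there exists a 3-coloring of K_{153} with no monochromatic K_8; hence R_3(8) > 153.

E[X] = 687002577695/847288609443 ≈ 0.810825; E[X] < 1, so R_3(8) > 153.


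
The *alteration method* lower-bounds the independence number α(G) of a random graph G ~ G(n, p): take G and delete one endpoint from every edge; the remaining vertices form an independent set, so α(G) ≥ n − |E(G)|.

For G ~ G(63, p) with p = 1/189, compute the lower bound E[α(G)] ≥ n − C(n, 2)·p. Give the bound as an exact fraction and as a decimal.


E[|E(G)|] = C(63, 2)·p = 1953 · (1/189) = 31/3.
E[α(G)] ≥ n − E[|E(G)|] = 63 − 31/3 = 158/3.
Numerically: ≈ 52.667.
(This is only a lower bound; the true E[α(G)] may be larger.)

E[α(G)] ≥ 158/3 ≈ 52.667.


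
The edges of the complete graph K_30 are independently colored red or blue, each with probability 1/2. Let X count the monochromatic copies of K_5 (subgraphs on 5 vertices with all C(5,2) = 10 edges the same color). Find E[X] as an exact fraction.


Let X = Σ_S X_S over the C(30, 5) = 142506 subsets S of size 5, where X_S = 1 if the K_5 on S is monochromatic.
For a fixed S, the K_5 on S has C(5, 2) = 10 edges. P[all 10 edges red] = (1/2)^10, and likewise for blue, so P[monochromatic] = 2·(1/2)^10 = 2^{1 − 10} = 1/512.
By linearity: E[X] = C(30, 5) · 2^{1 − 10} = 142506 · 1/512 = 71253/256.
Numerically: E[X] ≈ 278.3320.

E[X] = C(30,5)·2^(1−C(5,2)) = 71253/256 ≈ 278.3320.


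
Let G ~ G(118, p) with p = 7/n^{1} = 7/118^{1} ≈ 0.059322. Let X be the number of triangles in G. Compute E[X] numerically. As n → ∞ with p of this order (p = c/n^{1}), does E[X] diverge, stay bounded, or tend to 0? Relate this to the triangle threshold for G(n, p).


Number of potential triangles: C(118, 3) = 266916.
Each occurs with probability p³ ≈ (0.059322)³ ≈ 2.0876039e-04.
By linearity: E[X] = C(118, 3)·p³ ≈ 266916 · 2.0876039e-04 ≈ 55.72149.
Here α = 1, so p = 7/n is exactly at the triangle threshold p ~ 1/n. Asymptotically E[X] → c³/6 = 7³/6 = 343/6 ≈ 57.16667, a bounded constant. In this regime the triangle count is asymptotically Poisson(c³/6).

E[X] ≈ 55.72149; in regime p = Θ(1/n^{1}) E[X] stays bounded (at the triangle threshold p ~ 1/n).


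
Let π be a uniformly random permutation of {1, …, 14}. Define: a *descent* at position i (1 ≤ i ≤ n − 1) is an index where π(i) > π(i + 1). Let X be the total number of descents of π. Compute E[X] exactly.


Write X = Σ X_I over i = 1, …, 13, with X_I the indicator of one descent.
There are 13 indicators.
For each fixed i, the pair (π(i), π(i+1)) is a uniformly random ordered pair of distinct values from {1, …, 14}; by symmetry P[π(i) > π(i+1)] = 1/2.
By linearity: E[X] = 13 · (1/2) = (14 − 1) · (1/2) = 13/2 ≈ 6.500000.

E[X] = 13/2 = 6.500000.


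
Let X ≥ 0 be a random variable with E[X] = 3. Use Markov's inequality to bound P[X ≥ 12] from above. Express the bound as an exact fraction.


μ = E[X] = 3, a = 12.
Markov: P[X ≥ 12] ≤ μ/a = (3)/12 = 1/4.
Numerically: ≈ 0.25000.
(Since a = 12 > μ = 3.00000, the bound 1/4 is < 1 and informative.)

P[X ≥ 12] ≤ 1/4 ≈ 0.25000.


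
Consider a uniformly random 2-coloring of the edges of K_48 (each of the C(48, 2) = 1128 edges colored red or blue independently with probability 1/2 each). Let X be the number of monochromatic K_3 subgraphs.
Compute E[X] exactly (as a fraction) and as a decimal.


Let X = Σ_S X_S over the C(48, 3) = 17296 subsets S of size 3, where X_S = 1 if the K_3 on S is monochromatic.
For a fixed S, the K_3 on S has C(3, 2) = 3 edges. P[all 3 edges red] = (1/2)^3, and likewise for blue, so P[monochromatic] = 2·(1/2)^3 = 2^{1 − 3} = 1/4.
By linearity: E[X] = C(48, 3) · 2^{1 − 3} = 17296 · 1/4 = 4324.
Numerically: E[X] ≈ 4324.000000.

E[X] = C(48,3)·2^(1−C(3,2)) = 4324 ≈ 4324.000000.


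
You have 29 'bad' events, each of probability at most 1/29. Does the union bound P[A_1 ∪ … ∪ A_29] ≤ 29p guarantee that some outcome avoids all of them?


Union bound: P[∪_{i=1}^{29} A_i] ≤ Σ_i P[A_i] ≤ 29·p = 29·(1/29) = 1.
Numerically: 1 ≈ 1.0000.
Is 1 < 1? NO.
Since the bound 1 is ≥ 1, the union bound is uninformative here; it does NOT by itself certify existence.

29·p = 1 ≈ 1.0000; existence NOT certified by the union bound.


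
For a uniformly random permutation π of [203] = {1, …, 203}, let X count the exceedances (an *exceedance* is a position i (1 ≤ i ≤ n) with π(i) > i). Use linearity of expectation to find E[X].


Write X = Σ_{i=1}^{203} X_i, where X_i = 1_{π(i) > i}.
For each fixed i, π(i) is uniform over {1, …, 203} (marginal of a uniform permutation), so P[π(i) > i] = (n − i)/n. Summing: Σ_{i=1}^{203} (n − i)/n = (0 + 1 + … + 202)/203 = 203(203 − 1)/(2·203) = (203 − 1)/2.
Hence E[X] = Σ_{i=1}^{203} (203 − i)/203 = 101 ≈ 101.00000.

E[X] = 101 = 101.00000.


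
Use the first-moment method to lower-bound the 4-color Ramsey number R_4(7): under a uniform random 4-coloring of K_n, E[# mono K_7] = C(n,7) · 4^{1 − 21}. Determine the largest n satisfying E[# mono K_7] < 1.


We need C(n, 7) · 4^{1 − 21} < 1, i.e. C(n, 7) < 4^{21 − 1} = 1099511627776.
Check values of n near the boundary:
  n = 174: C(174, 7) = 847879782984; 847879782984 < 1099511627776? YES
  n = 175: C(175, 7) = 883208107275; 883208107275 < 1099511627776? YES
  n = 176: C(176, 7) = 919790691600; 919790691600 < 1099511627776? YES
  n = 177: C(177, 7) = 957664425960; 957664425960 < 1099511627776? YES
  n = 178: C(178, 7) = 996867063280; 996867063280 < 1099511627776? YES
  n = 179: C(179, 7) = 1037437234460; 1037437234460 < 1099511627776? YES
  n = 180: C(180, 7) = 1079414463600; 1079414463600 < 1099511627776? YES
  n = 181: C(181, 7) = 1122839183400; 1122839183400 < 1099511627776? NO
  n = 182: C(182, 7) = 1167752750736; 1167752750736 < 1099511627776? NO
The largest n with C(n, 7) < 1099511627776 is n = 180 (where E[X] = 67463403975/68719476736 ≈ 0.982). Hence R_4(7) > 180, i.e. R_4(7) ≥ 181.

Largest n = 180; hence R_4(7) > 180.


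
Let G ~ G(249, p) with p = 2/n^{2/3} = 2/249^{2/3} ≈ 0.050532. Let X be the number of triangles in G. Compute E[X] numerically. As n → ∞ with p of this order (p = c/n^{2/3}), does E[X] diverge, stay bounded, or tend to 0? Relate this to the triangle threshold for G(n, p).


Number of potential triangles: C(249, 3) = 2542124.
Each occurs with probability p³ ≈ (0.050532)³ ≈ 1.2903018e-04.
By linearity: E[X] = C(249, 3)·p³ ≈ 2542124 · 1.2903018e-04 ≈ 328.01071.
Since α = 2/3 < 1, p = c/n^{2/3} ≫ 1/n is above the triangle threshold p ~ 1/n. Asymptotically E[X] ~ (c³/6)·n^{3(1−α)} = (2³/6)·n^{1} → ∞; triangles are abundant w.h.p.

E[X] ≈ 328.01071; in regime p = Θ(1/n^{2/3}) E[X] diverges (above the triangle threshold p ~ 1/n).


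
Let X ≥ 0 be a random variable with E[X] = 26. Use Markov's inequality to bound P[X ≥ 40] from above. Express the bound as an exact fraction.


μ = E[X] = 26, a = 40.
Markov: P[X ≥ 40] ≤ μ/a = (26)/40 = 13/20.
Numerically: ≈ 0.650000.
(Since a = 40 > μ = 26.000000, the bound 13/20 is < 1 and informative.)

P[X ≥ 40] ≤ 13/20 ≈ 0.650000.


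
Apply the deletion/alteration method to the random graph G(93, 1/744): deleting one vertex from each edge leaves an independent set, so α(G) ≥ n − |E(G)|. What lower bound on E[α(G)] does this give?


E[|E(G)|] = C(93, 2)·p = 4278 · (1/744) = 23/4.
E[α(G)] ≥ n − E[|E(G)|] = 93 − 23/4 = 349/4.
Numerically: ≈ 87.250.
(This is only a lower bound; the true E[α(G)] may be larger.)

E[α(G)] ≥ 349/4 ≈ 87.250.


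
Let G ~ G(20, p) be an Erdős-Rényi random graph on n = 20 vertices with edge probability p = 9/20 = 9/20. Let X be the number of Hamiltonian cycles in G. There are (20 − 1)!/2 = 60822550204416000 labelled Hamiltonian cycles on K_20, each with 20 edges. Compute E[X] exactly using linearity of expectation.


K_20 has (20 − 1)!/2 = 60822550204416000 labelled Hamiltonian cycles.
For each such Hamiltonian cycle H, let X_H = 1 if all 20 edges of H are present in G. Then P[X_H = 1] = p^{20} = (9/20)^{20} = 12157665459056928801/104857600000000000000000000.
Summing the indicators: E[X] = Σ_H E[X_H] = 60822550204416000 · p^{20} = 60822550204416000 · 12157665459056928801/104857600000000000000000000 = 180532279724605553545860280221/25600000000000000000.
Numerically: E[X] ≈ 7.05e+09.

E[X] = 60822550204416000 · (9/20)^{20} = 180532279724605553545860280221/25600000000000000000 ≈ 7.05e+09.


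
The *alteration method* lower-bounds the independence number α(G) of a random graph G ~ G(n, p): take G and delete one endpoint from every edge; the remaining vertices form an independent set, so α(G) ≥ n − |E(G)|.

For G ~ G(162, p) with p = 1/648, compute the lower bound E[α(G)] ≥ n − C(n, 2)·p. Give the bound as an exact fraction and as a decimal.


E[|E(G)|] = C(162, 2)·p = 13041 · (1/648) = 161/8.
E[α(G)] ≥ n − E[|E(G)|] = 162 − 161/8 = 1135/8.
Numerically: ≈ 141.87500.
(This is only a lower bound; the true E[α(G)] may be larger.)

E[α(G)] ≥ 1135/8 ≈ 141.87500.


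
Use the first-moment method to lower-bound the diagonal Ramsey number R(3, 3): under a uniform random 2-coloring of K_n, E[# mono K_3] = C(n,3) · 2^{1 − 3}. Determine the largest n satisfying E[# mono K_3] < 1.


We need C(n, 3) · 2^{1 − 3} < 1, i.e. C(n, 3) < 2^{3 − 1} = 4.
Check values of n near the boundary:
  n = 3: C(3, 3) = 1; 1 < 4? YES
  n = 4: C(4, 3) = 4; 4 < 4? NO
The largest n with C(n, 3) < 4 is n = 3 (where E[X] = 1/4 ≈ 0.25000). Hence R(3, 3) > 3, i.e. R(3, 3) ≥ 4.

Largest n = 3; hence R(3, 3) > 3.


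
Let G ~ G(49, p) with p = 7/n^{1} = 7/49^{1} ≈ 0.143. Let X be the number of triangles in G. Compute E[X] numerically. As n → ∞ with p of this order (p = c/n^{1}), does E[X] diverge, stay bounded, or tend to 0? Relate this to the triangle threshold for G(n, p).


Number of potential triangles: C(49, 3) = 18424.
Each occurs with probability p³ ≈ (0.143)³ ≈ 2.91545e-03.
By linearity: E[X] = C(49, 3)·p³ ≈ 18424 · 2.91545e-03 ≈ 53.714.
Here α = 1, so p = 7/n is exactly at the triangle threshold p ~ 1/n. Asymptotically E[X] → c³/6 = 7³/6 = 343/6 ≈ 57.167, a bounded constant. In this regime the triangle count is asymptotically Poisson(c³/6).

E[X] ≈ 53.714; in regime p = Θ(1/n^{1}) E[X] stays bounded (at the triangle threshold p ~ 1/n).


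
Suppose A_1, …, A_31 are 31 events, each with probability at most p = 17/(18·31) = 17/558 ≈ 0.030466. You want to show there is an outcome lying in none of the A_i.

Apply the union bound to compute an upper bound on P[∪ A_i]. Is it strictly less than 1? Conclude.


Union bound: P[∪_{i=1}^{31} A_i] ≤ Σ_i P[A_i] ≤ 31·p = 31·(17/558) = 17/18.
Numerically: 17/18 ≈ 0.944444.
Is 17/18 < 1? YES.
Since P[∪ A_i] ≤ 17/18 < 1, the complement has P[∩ A_i^c] ≥ 1 − 17/18 = 1/18 > 0, so some outcome avoids every A_i.

31·p = 17/18 ≈ 0.944444; existence CERTIFIED by the union bound.


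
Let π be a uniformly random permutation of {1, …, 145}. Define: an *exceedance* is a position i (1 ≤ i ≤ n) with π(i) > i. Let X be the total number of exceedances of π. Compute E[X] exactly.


Write X = Σ_{i=1}^{145} X_i, where X_i = 1_{π(i) > i}.
For each fixed i, π(i) is uniform over {1, …, 145} (marginal of a uniform permutation), so P[π(i) > i] = (n − i)/n. Summing: Σ_{i=1}^{145} (n − i)/n = (0 + 1 + … + 144)/145 = 145(145 − 1)/(2·145) = (145 − 1)/2.
Hence E[X] = Σ_{i=1}^{145} (145 − i)/145 = 72 ≈ 72.00000.

E[X] = 72 = 72.00000.


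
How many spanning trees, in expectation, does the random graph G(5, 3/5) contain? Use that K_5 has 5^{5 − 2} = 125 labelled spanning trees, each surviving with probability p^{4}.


K_5 has 5^{5 − 2} = 125 labelled spanning trees.
For each such spanning tree H, let X_H = 1 if all 4 edges of H are present in G. Then P[X_H = 1] = p^{4} = (3/5)^{4} = 81/625.
Summing the indicators: E[X] = Σ_H E[X_H] = 125 · p^{4} = 125 · 81/625 = 81/5.
Numerically: E[X] ≈ 16.2.

E[X] = 125 · (3/5)^{4} = 81/5 ≈ 16.2.


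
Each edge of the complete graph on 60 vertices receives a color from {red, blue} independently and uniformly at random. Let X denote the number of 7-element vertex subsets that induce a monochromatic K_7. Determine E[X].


Let X = Σ_S X_S over the C(60, 7) = 386206920 subsets S of size 7, where X_S = 1 if the K_7 on S is monochromatic.
For a fixed S, the K_7 on S has C(7, 2) = 21 edges. P[all 21 edges red] = (1/2)^21, and likewise for blue, so P[monochromatic] = 2·(1/2)^21 = 2^{1 − 21} = 1/1048576.
By linearity of expectation: E[X] = C(60, 7) · 2^{1 − 21} = 386206920 · 1/1048576 = 48275865/131072.
Numerically: E[X] ≈ 368.316.

E[X] = C(60,7)·2^(1−C(7,2)) = 48275865/131072 ≈ 368.316.


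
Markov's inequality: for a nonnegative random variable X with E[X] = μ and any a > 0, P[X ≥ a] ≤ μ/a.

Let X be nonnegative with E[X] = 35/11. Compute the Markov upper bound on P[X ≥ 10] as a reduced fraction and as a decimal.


μ = E[X] = 35/11, a = 10.
Markov: P[X ≥ 10] ≤ μ/a = (35/11)/10 = 7/22.
Numerically: ≈ 0.31818.
(Since a = 10 > μ = 3.18182, the bound 7/22 is < 1 and informative.)

P[X ≥ 10] ≤ 7/22 ≈ 0.31818.


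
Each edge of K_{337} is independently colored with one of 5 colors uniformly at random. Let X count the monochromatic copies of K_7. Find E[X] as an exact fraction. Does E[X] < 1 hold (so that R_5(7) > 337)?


E[X] = C(337, 7) · 5^{1 − 21} = 91989916924632 · 5^{−20} = 91989916924632/95367431640625.
As a reduced fraction: E[X] = 91989916924632/95367431640625 ≈ 0.965.
Is E[X] < 1? YES.
Since E[X] < 1, there exists a 5-coloring of K_{337} with no monochromatic K_7; hence R_5(7) > 337.

E[X] = 91989916924632/95367431640625 ≈ 0.965; E[X] < 1, so R_5(7) > 337.


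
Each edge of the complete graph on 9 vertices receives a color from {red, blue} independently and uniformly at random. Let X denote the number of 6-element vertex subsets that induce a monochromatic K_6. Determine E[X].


Let X = Σ_S X_S over the C(9, 6) = 84 subsets S of size 6, where X_S = 1 if the K_6 on S is monochromatic.
For a fixed S, the K_6 on S has C(6, 2) = 15 edges. P[all 15 edges red] = (1/2)^15, and likewise for blue, so P[monochromatic] = 2·(1/2)^15 = 2^{1 − 15} = 1/16384.
Summing: E[X] = C(9, 6) · 2^{1 − 15} = 84 · 1/16384 = 21/4096.
Numerically: E[X] ≈ 0.00513.

E[X] = C(9,6)·2^(1−C(6,2)) = 21/4096 ≈ 0.00513.


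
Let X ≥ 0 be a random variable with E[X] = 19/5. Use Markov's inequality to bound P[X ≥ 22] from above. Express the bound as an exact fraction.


μ = E[X] = 19/5, a = 22.
Markov: P[X ≥ 22] ≤ μ/a = (19/5)/22 = 19/110.
Numerically: ≈ 0.1727.
(Since a = 22 > μ = 3.8000, the bound 19/110 is < 1 and informative.)

P[X ≥ 22] ≤ 19/110 ≈ 0.1727.


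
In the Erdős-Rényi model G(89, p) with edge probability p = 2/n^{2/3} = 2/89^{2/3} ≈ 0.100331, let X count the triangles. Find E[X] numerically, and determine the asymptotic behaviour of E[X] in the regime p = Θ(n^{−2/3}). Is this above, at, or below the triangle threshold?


Number of potential triangles: C(89, 3) = 113564.
Each occurs with probability p³ ≈ (0.100331)³ ≈ 1.00997349e-03.
By linearity: E[X] = C(89, 3)·p³ ≈ 113564 · 1.00997349e-03 ≈ 114.696629.
Since α = 2/3 < 1, p = c/n^{2/3} ≫ 1/n is above the triangle threshold p ~ 1/n. Asymptotically E[X] ~ (c³/6)·n^{3(1−α)} = (2³/6)·n^{1} → ∞; triangles are abundant w.h.p.

E[X] ≈ 114.696629; in regime p = Θ(1/n^{2/3}) E[X] diverges (above the triangle threshold p ~ 1/n).
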